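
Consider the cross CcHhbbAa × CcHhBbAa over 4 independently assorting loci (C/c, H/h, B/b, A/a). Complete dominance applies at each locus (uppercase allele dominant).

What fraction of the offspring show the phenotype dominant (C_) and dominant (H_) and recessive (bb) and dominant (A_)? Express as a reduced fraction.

P(C_ H_ bb A_) = 27/128

CcHhbbAa gametes: CHbA×2, CHba×2, ChbA×2, Chba×2, cHbA×2, cHba×2, chbA×2, chba×2
CcHhBbAa gametes: CHBA×1, CHBa×1, CHbA×1, CHba×1, ChBA×1, ChBa×1, ChbA×1, Chba×1, cHBA×1, cHBa×1, cHbA×1, cHba×1, chBA×1, chBa×1, chbA×1, chba×1
CcHhbbAa×CcHhBbAa grid (16·16=256): CCHHBbAA=2 CCHHBbAa=4 CCHHBbaa=2 CCHHbbAA=2 CCHHbbAa=4 CCHHbbaa=2 CCHhBbAA=4 CCHhBbAa=8 CCHhBbaa=4 CCHhbbAA=4 CCHhbbAa=8 CCHhbbaa=4 CChhBbAA=2 CChhBbAa=4 CChhBbaa=2 CChhbbAA=2 CChhbbAa=4 CChhbbaa=2 CcHHBbAA=4 CcHHBbAa=8 CcHHBbaa=4 CcHHbbAA=4 CcHHbbAa=8 CcHHbbaa=4 CcHhBbAA=8 CcHhBbAa=16 CcHhBbaa=8 CcHhbbAA=8 CcHhbbAa=16 CcHhbbaa=8 CchhBbAA=4 CchhBbAa=8 CchhBbaa=4 CchhbbAA=4 CchhbbAa=8 Cchhbbaa=4 ccHHBbAA=2 ccHHBbAa=4 ccHHBbaa=2 ccHHbbAA=2 ccHHbbAa=4 ccHHbbaa=2 ccHhBbAA=4 ccHhBbAa=8 ccHhBbaa=4 ccHhbbAA=4 ccHhbbAa=8 ccHhbbaa=4 cchhBbAA=2 cchhBbAa=4 cchhBbaa=2 cchhbbAA=2 cchhbbAa=4 cchhbbaa=2
C_ H_ bb A_ hits 54/256; gcd=2; 54÷2/256÷2 = 27/128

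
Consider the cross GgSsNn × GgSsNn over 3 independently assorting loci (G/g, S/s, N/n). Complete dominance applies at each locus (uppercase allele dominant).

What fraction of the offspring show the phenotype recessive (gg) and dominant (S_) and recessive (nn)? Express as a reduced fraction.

GgSsNn gametes: GSN×1, GSn×1, GsN×1, Gsn×1, gSN×1, gSn×1, gsN×1, gsn×1
GgSsNn gametes: GSN×1, GSn×1, GsN×1, Gsn×1, gSN×1, gSn×1, gsN×1, gsn×1
GgSsNn×GgSsNn grid (8·8=64): GGSSNN=1 GGSSNn=2 GGSSnn=1 GGSsNN=2 GGSsNn=4 GGSsnn=2 GGssNN=1 GGssNn=2 GGssnn=1 GgSSNN=2 GgSSNn=4 GgSSnn=2 GgSsNN=4 GgSsNn=8 GgSsnn=4 GgssNN=2 GgssNn=4 Ggssnn=2 ggSSNN=1 ggSSNn=2 ggSSnn=1 ggSsNN=2 ggSsNn=4 ggSsnn=2 ggssNN=1 ggssNn=2 ggssnn=1
gg S_ nn hits 3/64; gcd=1; 3÷1/64÷1 = 3/64

P(gg S_ nn) = 3/64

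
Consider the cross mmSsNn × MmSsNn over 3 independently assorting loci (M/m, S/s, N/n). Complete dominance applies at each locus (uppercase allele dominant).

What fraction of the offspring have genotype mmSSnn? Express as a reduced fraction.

mmSsNn gametes: mSN×2, mSn×2, msN×2, msn×2
MmSsNn gametes: MSN×1, MSn×1, MsN×1, Msn×1, mSN×1, mSn×1, msN×1, msn×1
mmSsNn×MmSsNn grid (8·8=64): MmSSNN=2 MmSSNn=4 MmSSnn=2 MmSsNN=4 MmSsNn=8 MmSsnn=4 MmssNN=2 MmssNn=4 Mmssnn=2 mmSSNN=2 mmSSNn=4 mmSSnn=2 mmSsNN=4 mmSsNn=8 mmSsnn=4 mmssNN=2 mmssNn=4 mmssnn=2
mmSSnn hits 2/64; gcd=2; 2÷2/64÷2 = 1/32

P(mmSSnn) = 1/32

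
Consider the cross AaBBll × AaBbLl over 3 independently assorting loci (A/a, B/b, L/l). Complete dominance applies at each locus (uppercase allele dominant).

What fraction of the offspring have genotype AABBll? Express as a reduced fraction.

P(AABBll) = 1/16

AaBBll gametes: ABl×4, aBl×4
AaBbLl gametes: ABL×1, ABl×1, AbL×1, Abl×1, aBL×1, aBl×1, abL×1, abl×1
AaBBll×AaBbLl grid (8·8=64): AABBLl=4 AABBll=4 AABbLl=4 AABbll=4 AaBBLl=8 AaBBll=8 AaBbLl=8 AaBbll=8 aaBBLl=4 aaBBll=4 aaBbLl=4 aaBbll=4
AABBll hits 4/64; gcd=4; 4÷4/64÷4 = 1/16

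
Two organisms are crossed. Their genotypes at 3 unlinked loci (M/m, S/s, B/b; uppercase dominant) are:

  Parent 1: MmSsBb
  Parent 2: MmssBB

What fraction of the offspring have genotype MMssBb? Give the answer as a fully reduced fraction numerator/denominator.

P(MMssBb) = 1/16

MmSsBb gametes: MSB×1, MSb×1, MsB×1, Msb×1, mSB×1, mSb×1, msB×1, msb×1
MmssBB gametes: MsB×4, msB×4
MmSsBb×MmssBB grid (8·8=64): MMSsBB=4 MMSsBb=4 MMssBB=4 MMssBb=4 MmSsBB=8 MmSsBb=8 MmssBB=8 MmssBb=8 mmSsBB=4 mmSsBb=4 mmssBB=4 mmssBb=4
MMssBb hits 4/64; gcd=4; 4÷4/64÷4 = 1/16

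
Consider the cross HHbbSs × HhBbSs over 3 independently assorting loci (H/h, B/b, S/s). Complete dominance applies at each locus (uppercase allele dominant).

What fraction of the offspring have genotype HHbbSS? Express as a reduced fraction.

P(HHbbSS) = 1/16

HHbbSs gametes: HbS×4, Hbs×4
HhBbSs gametes: HBS×1, HBs×1, HbS×1, Hbs×1, hBS×1, hBs×1, hbS×1, hbs×1
HHbbSs×HhBbSs grid (8·8=64): HHBbSS=4 HHBbSs=8 HHBbss=4 HHbbSS=4 HHbbSs=8 HHbbss=4 HhBbSS=4 HhBbSs=8 HhBbss=4 HhbbSS=4 HhbbSs=8 Hhbbss=4
HHbbSS hits 4/64; gcd=4; 4÷4/64÷4 = 1/16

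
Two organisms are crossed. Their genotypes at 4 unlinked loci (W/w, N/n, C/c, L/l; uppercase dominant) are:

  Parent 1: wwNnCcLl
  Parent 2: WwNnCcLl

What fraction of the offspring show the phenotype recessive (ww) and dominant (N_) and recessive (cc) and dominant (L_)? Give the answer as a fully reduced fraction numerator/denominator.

wwNnCcLl gametes: wNCL×2, wNCl×2, wNcL×2, wNcl×2, wnCL×2, wnCl×2, wncL×2, wncl×2
WwNnCcLl gametes: WNCL×1, WNCl×1, WNcL×1, WNcl×1, WnCL×1, WnCl×1, WncL×1, Wncl×1, wNCL×1, wNCl×1, wNcL×1, wNcl×1, wnCL×1, wnCl×1, wncL×1, wncl×1
wwNnCcLl×WwNnCcLl grid (16·16=256): WwNNCCLL=2 WwNNCCLl=4 WwNNCCll=2 WwNNCcLL=4 WwNNCcLl=8 WwNNCcll=4 WwNNccLL=2 WwNNccLl=4 WwNNccll=2 WwNnCCLL=4 WwNnCCLl=8 WwNnCCll=4 WwNnCcLL=8 WwNnCcLl=16 WwNnCcll=8 WwNnccLL=4 WwNnccLl=8 WwNnccll=4 WwnnCCLL=2 WwnnCCLl=4 WwnnCCll=2 WwnnCcLL=4 WwnnCcLl=8 WwnnCcll=4 WwnnccLL=2 WwnnccLl=4 Wwnnccll=2 wwNNCCLL=2 wwNNCCLl=4 wwNNCCll=2 wwNNCcLL=4 wwNNCcLl=8 wwNNCcll=4 wwNNccLL=2 wwNNccLl=4 wwNNccll=2 wwNnCCLL=4 wwNnCCLl=8 wwNnCCll=4 wwNnCcLL=8 wwNnCcLl=16 wwNnCcll=8 wwNnccLL=4 wwNnccLl=8 wwNnccll=4 wwnnCCLL=2 wwnnCCLl=4 wwnnCCll=2 wwnnCcLL=4 wwnnCcLl=8 wwnnCcll=4 wwnnccLL=2 wwnnccLl=4 wwnnccll=2
ww N_ cc L_ hits 18/256; gcd=2; 18÷2/256÷2 = 9/128

P(ww N_ cc L_) = 9/128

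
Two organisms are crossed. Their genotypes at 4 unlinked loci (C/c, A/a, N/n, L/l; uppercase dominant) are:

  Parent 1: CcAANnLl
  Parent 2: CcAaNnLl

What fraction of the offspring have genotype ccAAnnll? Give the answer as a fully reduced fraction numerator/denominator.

CcAANnLl gametes: CANL×2, CANl×2, CAnL×2, CAnl×2, cANL×2, cANl×2, cAnL×2, cAnl×2
CcAaNnLl gametes: CANL×1, CANl×1, CAnL×1, CAnl×1, CaNL×1, CaNl×1, CanL×1, Canl×1, cANL×1, cANl×1, cAnL×1, cAnl×1, caNL×1, caNl×1, canL×1, canl×1
CcAANnLl×CcAaNnLl grid (16·16=256): CCAANNLL=2 CCAANNLl=4 CCAANNll=2 CCAANnLL=4 CCAANnLl=8 CCAANnll=4 CCAAnnLL=2 CCAAnnLl=4 CCAAnnll=2 CCAaNNLL=2 CCAaNNLl=4 CCAaNNll=2 CCAaNnLL=4 CCAaNnLl=8 CCAaNnll=4 CCAannLL=2 CCAannLl=4 CCAannll=2 CcAANNLL=4 CcAANNLl=8 CcAANNll=4 CcAANnLL=8 CcAANnLl=16 CcAANnll=8 CcAAnnLL=4 CcAAnnLl=8 CcAAnnll=4 CcAaNNLL=4 CcAaNNLl=8 CcAaNNll=4 CcAaNnLL=8 CcAaNnLl=16 CcAaNnll=8 CcAannLL=4 CcAannLl=8 CcAannll=4 ccAANNLL=2 ccAANNLl=4 ccAANNll=2 ccAANnLL=4 ccAANnLl=8 ccAANnll=4 ccAAnnLL=2 ccAAnnLl=4 ccAAnnll=2 ccAaNNLL=2 ccAaNNLl=4 ccAaNNll=2 ccAaNnLL=4 ccAaNnLl=8 ccAaNnll=4 ccAannLL=2 ccAannLl=4 ccAannll=2
ccAAnnll hits 2/256; gcd=2; 2÷2/256÷2 = 1/128

P(ccAAnnll) = 1/128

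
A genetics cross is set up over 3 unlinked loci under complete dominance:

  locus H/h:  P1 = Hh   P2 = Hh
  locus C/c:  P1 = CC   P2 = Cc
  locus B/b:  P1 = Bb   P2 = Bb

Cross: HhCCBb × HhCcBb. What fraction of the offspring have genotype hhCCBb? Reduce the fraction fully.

HhCCBb gametes: HCB×2, HCb×2, hCB×2, hCb×2
HhCcBb gametes: HCB×1, HCb×1, HcB×1, Hcb×1, hCB×1, hCb×1, hcB×1, hcb×1
HhCCBb×HhCcBb grid (8·8=64): HHCCBB=2 HHCCBb=4 HHCCbb=2 HHCcBB=2 HHCcBb=4 HHCcbb=2 HhCCBB=4 HhCCBb=8 HhCCbb=4 HhCcBB=4 HhCcBb=8 HhCcbb=4 hhCCBB=2 hhCCBb=4 hhCCbb=2 hhCcBB=2 hhCcBb=4 hhCcbb=2
hhCCBb hits 4/64; gcd=4; 4÷4/64÷4 = 1/16

P(hhCCBb) = 1/16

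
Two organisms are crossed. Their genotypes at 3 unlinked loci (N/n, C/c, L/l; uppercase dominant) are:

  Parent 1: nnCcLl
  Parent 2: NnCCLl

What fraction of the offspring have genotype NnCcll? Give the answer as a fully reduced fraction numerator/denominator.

nnCcLl gametes: nCL×2, nCl×2, ncL×2, ncl×2
NnCCLl gametes: NCL×2, NCl×2, nCL×2, nCl×2
nnCcLl×NnCCLl grid (8·8=64): NnCCLL=4 NnCCLl=8 NnCCll=4 NnCcLL=4 NnCcLl=8 NnCcll=4 nnCCLL=4 nnCCLl=8 nnCCll=4 nnCcLL=4 nnCcLl=8 nnCcll=4
NnCcll hits 4/64; gcd=4; 4÷4/64÷4 = 1/16

P(NnCcll) = 1/16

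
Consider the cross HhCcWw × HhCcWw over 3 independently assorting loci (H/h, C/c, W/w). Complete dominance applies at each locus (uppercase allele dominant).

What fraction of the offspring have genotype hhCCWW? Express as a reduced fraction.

P(hhCCWW) = 1/64

HhCcWw gametes: HCW×1, HCw×1, HcW×1, Hcw×1, hCW×1, hCw×1, hcW×1, hcw×1
HhCcWw gametes: HCW×1, HCw×1, HcW×1, Hcw×1, hCW×1, hCw×1, hcW×1, hcw×1
HhCcWw×HhCcWw grid (8·8=64): HHCCWW=1 HHCCWw=2 HHCCww=1 HHCcWW=2 HHCcWw=4 HHCcww=2 HHccWW=1 HHccWw=2 HHccww=1 HhCCWW=2 HhCCWw=4 HhCCww=2 HhCcWW=4 HhCcWw=8 HhCcww=4 HhccWW=2 HhccWw=4 Hhccww=2 hhCCWW=1 hhCCWw=2 hhCCww=1 hhCcWW=2 hhCcWw=4 hhCcww=2 hhccWW=1 hhccWw=2 hhccww=1
hhCCWW hits 1/64; gcd=1; 1÷1/64÷1 = 1/64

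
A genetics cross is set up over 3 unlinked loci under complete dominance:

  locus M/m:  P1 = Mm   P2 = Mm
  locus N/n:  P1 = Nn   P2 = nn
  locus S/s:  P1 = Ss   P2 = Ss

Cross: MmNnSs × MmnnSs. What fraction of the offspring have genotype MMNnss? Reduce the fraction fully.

MmNnSs gametes: MNS×1, MNs×1, MnS×1, Mns×1, mNS×1, mNs×1, mnS×1, mns×1
MmnnSs gametes: MnS×2, Mns×2, mnS×2, mns×2
MmNnSs×MmnnSs grid (8·8=64): MMNnSS=2 MMNnSs=4 MMNnss=2 MMnnSS=2 MMnnSs=4 MMnnss=2 MmNnSS=4 MmNnSs=8 MmNnss=4 MmnnSS=4 MmnnSs=8 Mmnnss=4 mmNnSS=2 mmNnSs=4 mmNnss=2 mmnnSS=2 mmnnSs=4 mmnnss=2
MMNnss hits 2/64; gcd=2; 2÷2/64÷2 = 1/32

P(MMNnss) = 1/32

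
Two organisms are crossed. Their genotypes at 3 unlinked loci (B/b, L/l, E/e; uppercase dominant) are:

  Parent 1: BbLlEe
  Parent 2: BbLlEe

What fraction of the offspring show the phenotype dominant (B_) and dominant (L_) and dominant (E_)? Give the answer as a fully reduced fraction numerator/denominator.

BbLlEe gametes: BLE×1, BLe×1, BlE×1, Ble×1, bLE×1, bLe×1, blE×1, ble×1
BbLlEe gametes: BLE×1, BLe×1, BlE×1, Ble×1, bLE×1, bLe×1, blE×1, ble×1
BbLlEe×BbLlEe grid (8·8=64): BBLLEE=1 BBLLEe=2 BBLLee=1 BBLlEE=2 BBLlEe=4 BBLlee=2 BBllEE=1 BBllEe=2 BBllee=1 BbLLEE=2 BbLLEe=4 BbLLee=2 BbLlEE=4 BbLlEe=8 BbLlee=4 BbllEE=2 BbllEe=4 Bbllee=2 bbLLEE=1 bbLLEe=2 bbLLee=1 bbLlEE=2 bbLlEe=4 bbLlee=2 bbllEE=1 bbllEe=2 bbllee=1
B_ L_ E_ hits 27/64; gcd=1; 27÷1/64÷1 = 27/64

P(B_ L_ E_) = 27/64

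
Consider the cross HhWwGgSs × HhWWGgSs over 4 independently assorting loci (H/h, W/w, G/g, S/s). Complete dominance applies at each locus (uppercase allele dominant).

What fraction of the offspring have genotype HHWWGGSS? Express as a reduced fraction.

P(HHWWGGSS) = 1/128

HhWwGgSs gametes: HWGS×1, HWGs×1, HWgS×1, HWgs×1, HwGS×1, HwGs×1, HwgS×1, Hwgs×1, hWGS×1, hWGs×1, hWgS×1, hWgs×1, hwGS×1, hwGs×1, hwgS×1, hwgs×1
HhWWGgSs gametes: HWGS×2, HWGs×2, HWgS×2, HWgs×2, hWGS×2, hWGs×2, hWgS×2, hWgs×2
HhWwGgSs×HhWWGgSs grid (16·16=256): HHWWGGSS=2 HHWWGGSs=4 HHWWGGss=2 HHWWGgSS=4 HHWWGgSs=8 HHWWGgss=4 HHWWggSS=2 HHWWggSs=4 HHWWggss=2 HHWwGGSS=2 HHWwGGSs=4 HHWwGGss=2 HHWwGgSS=4 HHWwGgSs=8 HHWwGgss=4 HHWwggSS=2 HHWwggSs=4 HHWwggss=2 HhWWGGSS=4 HhWWGGSs=8 HhWWGGss=4 HhWWGgSS=8 HhWWGgSs=16 HhWWGgss=8 HhWWggSS=4 HhWWggSs=8 HhWWggss=4 HhWwGGSS=4 HhWwGGSs=8 HhWwGGss=4 HhWwGgSS=8 HhWwGgSs=16 HhWwGgss=8 HhWwggSS=4 HhWwggSs=8 HhWwggss=4 hhWWGGSS=2 hhWWGGSs=4 hhWWGGss=2 hhWWGgSS=4 hhWWGgSs=8 hhWWGgss=4 hhWWggSS=2 hhWWggSs=4 hhWWggss=2 hhWwGGSS=2 hhWwGGSs=4 hhWwGGss=2 hhWwGgSS=4 hhWwGgSs=8 hhWwGgss=4 hhWwggSS=2 hhWwggSs=4 hhWwggss=2
HHWWGGSS hits 2/256; gcd=2; 2÷2/256÷2 = 1/128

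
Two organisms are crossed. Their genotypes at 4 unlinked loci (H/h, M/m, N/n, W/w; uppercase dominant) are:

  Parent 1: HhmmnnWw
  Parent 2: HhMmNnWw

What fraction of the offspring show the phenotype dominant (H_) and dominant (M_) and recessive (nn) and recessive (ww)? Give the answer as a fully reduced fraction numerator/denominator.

HhmmnnWw gametes: HmnW×4, Hmnw×4, hmnW×4, hmnw×4
HhMmNnWw gametes: HMNW×1, HMNw×1, HMnW×1, HMnw×1, HmNW×1, HmNw×1, HmnW×1, Hmnw×1, hMNW×1, hMNw×1, hMnW×1, hMnw×1, hmNW×1, hmNw×1, hmnW×1, hmnw×1
HhmmnnWw×HhMmNnWw grid (16·16=256): HHMmNnWW=4 HHMmNnWw=8 HHMmNnww=4 HHMmnnWW=4 HHMmnnWw=8 HHMmnnww=4 HHmmNnWW=4 HHmmNnWw=8 HHmmNnww=4 HHmmnnWW=4 HHmmnnWw=8 HHmmnnww=4 HhMmNnWW=8 HhMmNnWw=16 HhMmNnww=8 HhMmnnWW=8 HhMmnnWw=16 HhMmnnww=8 HhmmNnWW=8 HhmmNnWw=16 HhmmNnww=8 HhmmnnWW=8 HhmmnnWw=16 Hhmmnnww=8 hhMmNnWW=4 hhMmNnWw=8 hhMmNnww=4 hhMmnnWW=4 hhMmnnWw=8 hhMmnnww=4 hhmmNnWW=4 hhmmNnWw=8 hhmmNnww=4 hhmmnnWW=4 hhmmnnWw=8 hhmmnnww=4
H_ M_ nn ww hits 12/256; gcd=4; 12÷4/256÷4 = 3/64

P(H_ M_ nn ww) = 3/64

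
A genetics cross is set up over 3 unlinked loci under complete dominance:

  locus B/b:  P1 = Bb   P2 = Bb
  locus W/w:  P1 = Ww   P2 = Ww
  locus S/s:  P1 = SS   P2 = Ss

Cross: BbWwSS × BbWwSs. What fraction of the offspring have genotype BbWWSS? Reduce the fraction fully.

BbWwSS gametes: BWS×2, BwS×2, bWS×2, bwS×2
BbWwSs gametes: BWS×1, BWs×1, BwS×1, Bws×1, bWS×1, bWs×1, bwS×1, bws×1
BbWwSS×BbWwSs grid (8·8=64): BBWWSS=2 BBWWSs=2 BBWwSS=4 BBWwSs=4 BBwwSS=2 BBwwSs=2 BbWWSS=4 BbWWSs=4 BbWwSS=8 BbWwSs=8 BbwwSS=4 BbwwSs=4 bbWWSS=2 bbWWSs=2 bbWwSS=4 bbWwSs=4 bbwwSS=2 bbwwSs=2
BbWWSS hits 4/64; gcd=4; 4÷4/64÷4 = 1/16

P(BbWWSS) = 1/16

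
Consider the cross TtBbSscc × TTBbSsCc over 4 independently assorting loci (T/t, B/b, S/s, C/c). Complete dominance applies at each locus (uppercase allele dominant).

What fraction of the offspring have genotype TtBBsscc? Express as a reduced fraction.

TtBbSscc gametes: TBSc×2, TBsc×2, TbSc×2, Tbsc×2, tBSc×2, tBsc×2, tbSc×2, tbsc×2
TTBbSsCc gametes: TBSC×2, TBSc×2, TBsC×2, TBsc×2, TbSC×2, TbSc×2, TbsC×2, Tbsc×2
TtBbSscc×TTBbSsCc grid (16·16=256): TTBBSSCc=4 TTBBSScc=4 TTBBSsCc=8 TTBBSscc=8 TTBBssCc=4 TTBBsscc=4 TTBbSSCc=8 TTBbSScc=8 TTBbSsCc=16 TTBbSscc=16 TTBbssCc=8 TTBbsscc=8 TTbbSSCc=4 TTbbSScc=4 TTbbSsCc=8 TTbbSscc=8 TTbbssCc=4 TTbbsscc=4 TtBBSSCc=4 TtBBSScc=4 TtBBSsCc=8 TtBBSscc=8 TtBBssCc=4 TtBBsscc=4 TtBbSSCc=8 TtBbSScc=8 TtBbSsCc=16 TtBbSscc=16 TtBbssCc=8 TtBbsscc=8 TtbbSSCc=4 TtbbSScc=4 TtbbSsCc=8 TtbbSscc=8 TtbbssCc=4 Ttbbsscc=4
TtBBsscc hits 4/256; gcd=4; 4÷4/256÷4 = 1/64

P(TtBBsscc) = 1/64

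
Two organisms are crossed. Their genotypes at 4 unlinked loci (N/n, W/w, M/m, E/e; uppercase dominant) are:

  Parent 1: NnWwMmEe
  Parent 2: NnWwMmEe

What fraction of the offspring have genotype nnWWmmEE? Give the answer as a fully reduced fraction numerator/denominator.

P(nnWWmmEE) = 1/256

NnWwMmEe gametes: NWME×1, NWMe×1, NWmE×1, NWme×1, NwME×1, NwMe×1, NwmE×1, Nwme×1, nWME×1, nWMe×1, nWmE×1, nWme×1, nwME×1, nwMe×1, nwmE×1, nwme×1
NnWwMmEe gametes: NWME×1, NWMe×1, NWmE×1, NWme×1, NwME×1, NwMe×1, NwmE×1, Nwme×1, nWME×1, nWMe×1, nWmE×1, nWme×1, nwME×1, nwMe×1, nwmE×1, nwme×1
NnWwMmEe×NnWwMmEe grid (16·16=256): NNWWMMEE=1 NNWWMMEe=2 NNWWMMee=1 NNWWMmEE=2 NNWWMmEe=4 NNWWMmee=2 NNWWmmEE=1 NNWWmmEe=2 NNWWmmee=1 NNWwMMEE=2 NNWwMMEe=4 NNWwMMee=2 NNWwMmEE=4 NNWwMmEe=8 NNWwMmee=4 NNWwmmEE=2 NNWwmmEe=4 NNWwmmee=2 NNwwMMEE=1 NNwwMMEe=2 NNwwMMee=1 NNwwMmEE=2 NNwwMmEe=4 NNwwMmee=2 NNwwmmEE=1 NNwwmmEe=2 NNwwmmee=1 NnWWMMEE=2 NnWWMMEe=4 NnWWMMee=2 NnWWMmEE=4 NnWWMmEe=8 NnWWMmee=4 NnWWmmEE=2 NnWWmmEe=4 NnWWmmee=2 NnWwMMEE=4 NnWwMMEe=8 NnWwMMee=4 NnWwMmEE=8 NnWwMmEe=16 NnWwMmee=8 NnWwmmEE=4 NnWwmmEe=8 NnWwmmee=4 NnwwMMEE=2 NnwwMMEe=4 NnwwMMee=2 NnwwMmEE=4 NnwwMmEe=8 NnwwMmee=4 NnwwmmEE=2 NnwwmmEe=4 Nnwwmmee=2 nnWWMMEE=1 nnWWMMEe=2 nnWWMMee=1 nnWWMmEE=2 nnWWMmEe=4 nnWWMmee=2 nnWWmmEE=1 nnWWmmEe=2 nnWWmmee=1 nnWwMMEE=2 nnWwMMEe=4 nnWwMMee=2 nnWwMmEE=4 nnWwMmEe=8 nnWwMmee=4 nnWwmmEE=2 nnWwmmEe=4 nnWwmmee=2 nnwwMMEE=1 nnwwMMEe=2 nnwwMMee=1 nnwwMmEE=2 nnwwMmEe=4 nnwwMmee=2 nnwwmmEE=1 nnwwmmEe=2 nnwwmmee=1
nnWWmmEE hits 1/256; gcd=1; 1÷1/256÷1 = 1/256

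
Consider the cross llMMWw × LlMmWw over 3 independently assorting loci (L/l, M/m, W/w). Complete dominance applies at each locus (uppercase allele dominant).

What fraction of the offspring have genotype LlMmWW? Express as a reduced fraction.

P(LlMmWW) = 1/16

llMMWw gametes: lMW×4, lMw×4
LlMmWw gametes: LMW×1, LMw×1, LmW×1, Lmw×1, lMW×1, lMw×1, lmW×1, lmw×1
llMMWw×LlMmWw grid (8·8=64): LlMMWW=4 LlMMWw=8 LlMMww=4 LlMmWW=4 LlMmWw=8 LlMmww=4 llMMWW=4 llMMWw=8 llMMww=4 llMmWW=4 llMmWw=8 llMmww=4
LlMmWW hits 4/64; gcd=4; 4÷4/64÷4 = 1/16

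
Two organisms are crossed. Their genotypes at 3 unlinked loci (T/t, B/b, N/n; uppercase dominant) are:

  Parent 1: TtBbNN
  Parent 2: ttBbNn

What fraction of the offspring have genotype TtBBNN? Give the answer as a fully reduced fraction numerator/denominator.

TtBbNN gametes: TBN×2, TbN×2, tBN×2, tbN×2
ttBbNn gametes: tBN×2, tBn×2, tbN×2, tbn×2
TtBbNN×ttBbNn grid (8·8=64): TtBBNN=4 TtBBNn=4 TtBbNN=8 TtBbNn=8 TtbbNN=4 TtbbNn=4 ttBBNN=4 ttBBNn=4 ttBbNN=8 ttBbNn=8 ttbbNN=4 ttbbNn=4
TtBBNN hits 4/64; gcd=4; 4÷4/64÷4 = 1/16

P(TtBBNN) = 1/16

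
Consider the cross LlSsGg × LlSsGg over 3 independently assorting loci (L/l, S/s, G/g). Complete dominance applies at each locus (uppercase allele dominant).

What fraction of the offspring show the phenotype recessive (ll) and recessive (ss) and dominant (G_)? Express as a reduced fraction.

LlSsGg gametes: LSG×1, LSg×1, LsG×1, Lsg×1, lSG×1, lSg×1, lsG×1, lsg×1
LlSsGg gametes: LSG×1, LSg×1, LsG×1, Lsg×1, lSG×1, lSg×1, lsG×1, lsg×1
LlSsGg×LlSsGg grid (8·8=64): LLSSGG=1 LLSSGg=2 LLSSgg=1 LLSsGG=2 LLSsGg=4 LLSsgg=2 LLssGG=1 LLssGg=2 LLssgg=1 LlSSGG=2 LlSSGg=4 LlSSgg=2 LlSsGG=4 LlSsGg=8 LlSsgg=4 LlssGG=2 LlssGg=4 Llssgg=2 llSSGG=1 llSSGg=2 llSSgg=1 llSsGG=2 llSsGg=4 llSsgg=2 llssGG=1 llssGg=2 llssgg=1
ll ss G_ hits 3/64; gcd=1; 3÷1/64÷1 = 3/64

P(ll ss G_) = 3/64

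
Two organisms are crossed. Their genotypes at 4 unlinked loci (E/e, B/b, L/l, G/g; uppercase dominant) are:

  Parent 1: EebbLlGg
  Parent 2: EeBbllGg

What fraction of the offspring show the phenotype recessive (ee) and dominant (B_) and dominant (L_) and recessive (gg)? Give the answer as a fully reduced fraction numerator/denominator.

P(ee B_ L_ gg) = 1/64

EebbLlGg gametes: EbLG×2, EbLg×2, EblG×2, Eblg×2, ebLG×2, ebLg×2, eblG×2, eblg×2
EeBbllGg gametes: EBlG×2, EBlg×2, EblG×2, Eblg×2, eBlG×2, eBlg×2, eblG×2, eblg×2
EebbLlGg×EeBbllGg grid (16·16=256): EEBbLlGG=4 EEBbLlGg=8 EEBbLlgg=4 EEBbllGG=4 EEBbllGg=8 EEBbllgg=4 EEbbLlGG=4 EEbbLlGg=8 EEbbLlgg=4 EEbbllGG=4 EEbbllGg=8 EEbbllgg=4 EeBbLlGG=8 EeBbLlGg=16 EeBbLlgg=8 EeBbllGG=8 EeBbllGg=16 EeBbllgg=8 EebbLlGG=8 EebbLlGg=16 EebbLlgg=8 EebbllGG=8 EebbllGg=16 Eebbllgg=8 eeBbLlGG=4 eeBbLlGg=8 eeBbLlgg=4 eeBbllGG=4 eeBbllGg=8 eeBbllgg=4 eebbLlGG=4 eebbLlGg=8 eebbLlgg=4 eebbllGG=4 eebbllGg=8 eebbllgg=4
ee B_ L_ gg hits 4/256; gcd=4; 4÷4/256÷4 = 1/64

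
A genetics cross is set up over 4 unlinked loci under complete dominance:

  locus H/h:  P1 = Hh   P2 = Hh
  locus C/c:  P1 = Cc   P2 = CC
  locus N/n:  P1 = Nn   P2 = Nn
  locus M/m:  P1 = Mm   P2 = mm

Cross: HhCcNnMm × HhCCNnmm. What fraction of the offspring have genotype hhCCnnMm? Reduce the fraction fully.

P(hhCCnnMm) = 1/64

HhCcNnMm gametes: HCNM×1, HCNm×1, HCnM×1, HCnm×1, HcNM×1, HcNm×1, HcnM×1, Hcnm×1, hCNM×1, hCNm×1, hCnM×1, hCnm×1, hcNM×1, hcNm×1, hcnM×1, hcnm×1
HhCCNnmm gametes: HCNm×4, HCnm×4, hCNm×4, hCnm×4
HhCcNnMm×HhCCNnmm grid (16·16=256): HHCCNNMm=4 HHCCNNmm=4 HHCCNnMm=8 HHCCNnmm=8 HHCCnnMm=4 HHCCnnmm=4 HHCcNNMm=4 HHCcNNmm=4 HHCcNnMm=8 HHCcNnmm=8 HHCcnnMm=4 HHCcnnmm=4 HhCCNNMm=8 HhCCNNmm=8 HhCCNnMm=16 HhCCNnmm=16 HhCCnnMm=8 HhCCnnmm=8 HhCcNNMm=8 HhCcNNmm=8 HhCcNnMm=16 HhCcNnmm=16 HhCcnnMm=8 HhCcnnmm=8 hhCCNNMm=4 hhCCNNmm=4 hhCCNnMm=8 hhCCNnmm=8 hhCCnnMm=4 hhCCnnmm=4 hhCcNNMm=4 hhCcNNmm=4 hhCcNnMm=8 hhCcNnmm=8 hhCcnnMm=4 hhCcnnmm=4
hhCCnnMm hits 4/256; gcd=4; 4÷4/256÷4 = 1/64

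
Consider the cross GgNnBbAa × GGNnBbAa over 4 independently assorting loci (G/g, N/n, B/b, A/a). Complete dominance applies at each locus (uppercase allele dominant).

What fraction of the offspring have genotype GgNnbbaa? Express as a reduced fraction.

GgNnBbAa gametes: GNBA×1, GNBa×1, GNbA×1, GNba×1, GnBA×1, GnBa×1, GnbA×1, Gnba×1, gNBA×1, gNBa×1, gNbA×1, gNba×1, gnBA×1, gnBa×1, gnbA×1, gnba×1
GGNnBbAa gametes: GNBA×2, GNBa×2, GNbA×2, GNba×2, GnBA×2, GnBa×2, GnbA×2, Gnba×2
GgNnBbAa×GGNnBbAa grid (16·16=256): GGNNBBAA=2 GGNNBBAa=4 GGNNBBaa=2 GGNNBbAA=4 GGNNBbAa=8 GGNNBbaa=4 GGNNbbAA=2 GGNNbbAa=4 GGNNbbaa=2 GGNnBBAA=4 GGNnBBAa=8 GGNnBBaa=4 GGNnBbAA=8 GGNnBbAa=16 GGNnBbaa=8 GGNnbbAA=4 GGNnbbAa=8 GGNnbbaa=4 GGnnBBAA=2 GGnnBBAa=4 GGnnBBaa=2 GGnnBbAA=4 GGnnBbAa=8 GGnnBbaa=4 GGnnbbAA=2 GGnnbbAa=4 GGnnbbaa=2 GgNNBBAA=2 GgNNBBAa=4 GgNNBBaa=2 GgNNBbAA=4 GgNNBbAa=8 GgNNBbaa=4 GgNNbbAA=2 GgNNbbAa=4 GgNNbbaa=2 GgNnBBAA=4 GgNnBBAa=8 GgNnBBaa=4 GgNnBbAA=8 GgNnBbAa=16 GgNnBbaa=8 GgNnbbAA=4 GgNnbbAa=8 GgNnbbaa=4 GgnnBBAA=2 GgnnBBAa=4 GgnnBBaa=2 GgnnBbAA=4 GgnnBbAa=8 GgnnBbaa=4 GgnnbbAA=2 GgnnbbAa=4 Ggnnbbaa=2
GgNnbbaa hits 4/256; gcd=4; 4÷4/256÷4 = 1/64

P(GgNnbbaa) = 1/64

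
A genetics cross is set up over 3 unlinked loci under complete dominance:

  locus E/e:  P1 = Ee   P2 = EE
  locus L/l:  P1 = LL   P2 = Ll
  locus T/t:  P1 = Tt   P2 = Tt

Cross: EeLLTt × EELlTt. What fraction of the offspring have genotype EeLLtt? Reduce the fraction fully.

EeLLTt gametes: ELT×2, ELt×2, eLT×2, eLt×2
EELlTt gametes: ELT×2, ELt×2, ElT×2, Elt×2
EeLLTt×EELlTt grid (8·8=64): EELLTT=4 EELLTt=8 EELLtt=4 EELlTT=4 EELlTt=8 EELltt=4 EeLLTT=4 EeLLTt=8 EeLLtt=4 EeLlTT=4 EeLlTt=8 EeLltt=4
EeLLtt hits 4/64; gcd=4; 4÷4/64÷4 = 1/16

P(EeLLtt) = 1/16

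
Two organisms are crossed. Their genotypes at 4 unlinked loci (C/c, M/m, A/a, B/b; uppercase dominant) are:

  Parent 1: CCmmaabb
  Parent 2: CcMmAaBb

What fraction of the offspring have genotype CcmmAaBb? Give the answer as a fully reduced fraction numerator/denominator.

P(CcmmAaBb) = 1/16

CCmmaabb gametes: Cmab×16
CcMmAaBb gametes: CMAB×1, CMAb×1, CMaB×1, CMab×1, CmAB×1, CmAb×1, CmaB×1, Cmab×1, cMAB×1, cMAb×1, cMaB×1, cMab×1, cmAB×1, cmAb×1, cmaB×1, cmab×1
CCmmaabb×CcMmAaBb grid (16·16=256): CCMmAaBb=16 CCMmAabb=16 CCMmaaBb=16 CCMmaabb=16 CCmmAaBb=16 CCmmAabb=16 CCmmaaBb=16 CCmmaabb=16 CcMmAaBb=16 CcMmAabb=16 CcMmaaBb=16 CcMmaabb=16 CcmmAaBb=16 CcmmAabb=16 CcmmaaBb=16 Ccmmaabb=16
CcmmAaBb hits 16/256; gcd=16; 16÷16/256÷16 = 1/16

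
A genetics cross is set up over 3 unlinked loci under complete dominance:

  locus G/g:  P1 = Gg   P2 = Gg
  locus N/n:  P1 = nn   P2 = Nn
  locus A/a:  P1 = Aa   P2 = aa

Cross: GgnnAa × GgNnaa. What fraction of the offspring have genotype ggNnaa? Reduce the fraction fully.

GgnnAa gametes: GnA×2, Gna×2, gnA×2, gna×2
GgNnaa gametes: GNa×2, Gna×2, gNa×2, gna×2
GgnnAa×GgNnaa grid (8·8=64): GGNnAa=4 GGNnaa=4 GGnnAa=4 GGnnaa=4 GgNnAa=8 GgNnaa=8 GgnnAa=8 Ggnnaa=8 ggNnAa=4 ggNnaa=4 ggnnAa=4 ggnnaa=4
ggNnaa hits 4/64; gcd=4; 4÷4/64÷4 = 1/16

P(ggNnaa) = 1/16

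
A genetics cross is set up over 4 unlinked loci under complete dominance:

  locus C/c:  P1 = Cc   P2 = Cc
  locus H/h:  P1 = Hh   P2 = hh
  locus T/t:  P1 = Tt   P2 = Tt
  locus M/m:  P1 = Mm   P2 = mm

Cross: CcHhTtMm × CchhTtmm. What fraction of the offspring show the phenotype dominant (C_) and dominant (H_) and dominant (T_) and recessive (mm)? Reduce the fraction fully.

P(C_ H_ T_ mm) = 9/64

CcHhTtMm gametes: CHTM×1, CHTm×1, CHtM×1, CHtm×1, ChTM×1, ChTm×1, ChtM×1, Chtm×1, cHTM×1, cHTm×1, cHtM×1, cHtm×1, chTM×1, chTm×1, chtM×1, chtm×1
CchhTtmm gametes: ChTm×4, Chtm×4, chTm×4, chtm×4
CcHhTtMm×CchhTtmm grid (16·16=256): CCHhTTMm=4 CCHhTTmm=4 CCHhTtMm=8 CCHhTtmm=8 CCHhttMm=4 CCHhttmm=4 CChhTTMm=4 CChhTTmm=4 CChhTtMm=8 CChhTtmm=8 CChhttMm=4 CChhttmm=4 CcHhTTMm=8 CcHhTTmm=8 CcHhTtMm=16 CcHhTtmm=16 CcHhttMm=8 CcHhttmm=8 CchhTTMm=8 CchhTTmm=8 CchhTtMm=16 CchhTtmm=16 CchhttMm=8 Cchhttmm=8 ccHhTTMm=4 ccHhTTmm=4 ccHhTtMm=8 ccHhTtmm=8 ccHhttMm=4 ccHhttmm=4 cchhTTMm=4 cchhTTmm=4 cchhTtMm=8 cchhTtmm=8 cchhttMm=4 cchhttmm=4
C_ H_ T_ mm hits 36/256; gcd=4; 36÷4/256÷4 = 9/64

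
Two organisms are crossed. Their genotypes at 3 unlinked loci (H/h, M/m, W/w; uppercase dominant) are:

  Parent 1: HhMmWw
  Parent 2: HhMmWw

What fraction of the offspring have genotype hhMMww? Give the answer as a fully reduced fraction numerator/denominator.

P(hhMMww) = 1/64

HhMmWw gametes: HMW×1, HMw×1, HmW×1, Hmw×1, hMW×1, hMw×1, hmW×1, hmw×1
HhMmWw gametes: HMW×1, HMw×1, HmW×1, Hmw×1, hMW×1, hMw×1, hmW×1, hmw×1
HhMmWw×HhMmWw grid (8·8=64): HHMMWW=1 HHMMWw=2 HHMMww=1 HHMmWW=2 HHMmWw=4 HHMmww=2 HHmmWW=1 HHmmWw=2 HHmmww=1 HhMMWW=2 HhMMWw=4 HhMMww=2 HhMmWW=4 HhMmWw=8 HhMmww=4 HhmmWW=2 HhmmWw=4 Hhmmww=2 hhMMWW=1 hhMMWw=2 hhMMww=1 hhMmWW=2 hhMmWw=4 hhMmww=2 hhmmWW=1 hhmmWw=2 hhmmww=1
hhMMww hits 1/64; gcd=1; 1÷1/64÷1 = 1/64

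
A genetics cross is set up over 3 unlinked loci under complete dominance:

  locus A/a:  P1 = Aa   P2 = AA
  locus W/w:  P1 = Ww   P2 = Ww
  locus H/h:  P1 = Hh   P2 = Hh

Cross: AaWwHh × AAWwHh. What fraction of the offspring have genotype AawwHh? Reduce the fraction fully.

P(AawwHh) = 1/16

AaWwHh gametes: AWH×1, AWh×1, AwH×1, Awh×1, aWH×1, aWh×1, awH×1, awh×1
AAWwHh gametes: AWH×2, AWh×2, AwH×2, Awh×2
AaWwHh×AAWwHh grid (8·8=64): AAWWHH=2 AAWWHh=4 AAWWhh=2 AAWwHH=4 AAWwHh=8 AAWwhh=4 AAwwHH=2 AAwwHh=4 AAwwhh=2 AaWWHH=2 AaWWHh=4 AaWWhh=2 AaWwHH=4 AaWwHh=8 AaWwhh=4 AawwHH=2 AawwHh=4 Aawwhh=2
AawwHh hits 4/64; gcd=4; 4÷4/64÷4 = 1/16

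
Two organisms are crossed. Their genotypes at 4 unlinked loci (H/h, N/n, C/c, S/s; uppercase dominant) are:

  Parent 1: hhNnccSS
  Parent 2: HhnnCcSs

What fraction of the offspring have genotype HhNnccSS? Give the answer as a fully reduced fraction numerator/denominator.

P(HhNnccSS) = 1/16

hhNnccSS gametes: hNcS×8, hncS×8
HhnnCcSs gametes: HnCS×2, HnCs×2, HncS×2, Hncs×2, hnCS×2, hnCs×2, hncS×2, hncs×2
hhNnccSS×HhnnCcSs grid (16·16=256): HhNnCcSS=16 HhNnCcSs=16 HhNnccSS=16 HhNnccSs=16 HhnnCcSS=16 HhnnCcSs=16 HhnnccSS=16 HhnnccSs=16 hhNnCcSS=16 hhNnCcSs=16 hhNnccSS=16 hhNnccSs=16 hhnnCcSS=16 hhnnCcSs=16 hhnnccSS=16 hhnnccSs=16
HhNnccSS hits 16/256; gcd=16; 16÷16/256÷16 = 1/16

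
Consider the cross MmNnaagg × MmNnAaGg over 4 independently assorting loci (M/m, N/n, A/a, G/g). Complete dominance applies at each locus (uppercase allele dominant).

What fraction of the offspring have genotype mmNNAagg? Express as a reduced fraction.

MmNnaagg gametes: MNag×4, Mnag×4, mNag×4, mnag×4
MmNnAaGg gametes: MNAG×1, MNAg×1, MNaG×1, MNag×1, MnAG×1, MnAg×1, MnaG×1, Mnag×1, mNAG×1, mNAg×1, mNaG×1, mNag×1, mnAG×1, mnAg×1, mnaG×1, mnag×1
MmNnaagg×MmNnAaGg grid (16·16=256): MMNNAaGg=4 MMNNAagg=4 MMNNaaGg=4 MMNNaagg=4 MMNnAaGg=8 MMNnAagg=8 MMNnaaGg=8 MMNnaagg=8 MMnnAaGg=4 MMnnAagg=4 MMnnaaGg=4 MMnnaagg=4 MmNNAaGg=8 MmNNAagg=8 MmNNaaGg=8 MmNNaagg=8 MmNnAaGg=16 MmNnAagg=16 MmNnaaGg=16 MmNnaagg=16 MmnnAaGg=8 MmnnAagg=8 MmnnaaGg=8 Mmnnaagg=8 mmNNAaGg=4 mmNNAagg=4 mmNNaaGg=4 mmNNaagg=4 mmNnAaGg=8 mmNnAagg=8 mmNnaaGg=8 mmNnaagg=8 mmnnAaGg=4 mmnnAagg=4 mmnnaaGg=4 mmnnaagg=4
mmNNAagg hits 4/256; gcd=4; 4÷4/256÷4 = 1/64

P(mmNNAagg) = 1/64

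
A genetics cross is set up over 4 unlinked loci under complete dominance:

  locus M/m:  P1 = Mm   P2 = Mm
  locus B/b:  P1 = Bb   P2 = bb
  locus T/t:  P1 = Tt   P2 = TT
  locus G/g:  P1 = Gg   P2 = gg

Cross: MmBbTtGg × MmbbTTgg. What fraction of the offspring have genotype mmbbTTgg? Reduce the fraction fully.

MmBbTtGg gametes: MBTG×1, MBTg×1, MBtG×1, MBtg×1, MbTG×1, MbTg×1, MbtG×1, Mbtg×1, mBTG×1, mBTg×1, mBtG×1, mBtg×1, mbTG×1, mbTg×1, mbtG×1, mbtg×1
MmbbTTgg gametes: MbTg×8, mbTg×8
MmBbTtGg×MmbbTTgg grid (16·16=256): MMBbTTGg=8 MMBbTTgg=8 MMBbTtGg=8 MMBbTtgg=8 MMbbTTGg=8 MMbbTTgg=8 MMbbTtGg=8 MMbbTtgg=8 MmBbTTGg=16 MmBbTTgg=16 MmBbTtGg=16 MmBbTtgg=16 MmbbTTGg=16 MmbbTTgg=16 MmbbTtGg=16 MmbbTtgg=16 mmBbTTGg=8 mmBbTTgg=8 mmBbTtGg=8 mmBbTtgg=8 mmbbTTGg=8 mmbbTTgg=8 mmbbTtGg=8 mmbbTtgg=8
mmbbTTgg hits 8/256; gcd=8; 8÷8/256÷8 = 1/32

P(mmbbTTgg) = 1/32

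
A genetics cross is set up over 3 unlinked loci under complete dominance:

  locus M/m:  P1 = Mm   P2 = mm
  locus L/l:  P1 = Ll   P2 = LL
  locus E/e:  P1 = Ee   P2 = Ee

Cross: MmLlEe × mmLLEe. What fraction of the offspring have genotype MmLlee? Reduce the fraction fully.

P(MmLlee) = 1/16

MmLlEe gametes: MLE×1, MLe×1, MlE×1, Mle×1, mLE×1, mLe×1, mlE×1, mle×1
mmLLEe gametes: mLE×4, mLe×4
MmLlEe×mmLLEe grid (8·8=64): MmLLEE=4 MmLLEe=8 MmLLee=4 MmLlEE=4 MmLlEe=8 MmLlee=4 mmLLEE=4 mmLLEe=8 mmLLee=4 mmLlEE=4 mmLlEe=8 mmLlee=4
MmLlee hits 4/64; gcd=4; 4÷4/64÷4 = 1/16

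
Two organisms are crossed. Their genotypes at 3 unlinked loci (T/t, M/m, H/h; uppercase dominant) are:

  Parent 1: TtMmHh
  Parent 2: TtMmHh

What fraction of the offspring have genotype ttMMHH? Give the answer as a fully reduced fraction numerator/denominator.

P(ttMMHH) = 1/64

TtMmHh gametes: TMH×1, TMh×1, TmH×1, Tmh×1, tMH×1, tMh×1, tmH×1, tmh×1
TtMmHh gametes: TMH×1, TMh×1, TmH×1, Tmh×1, tMH×1, tMh×1, tmH×1, tmh×1
TtMmHh×TtMmHh grid (8·8=64): TTMMHH=1 TTMMHh=2 TTMMhh=1 TTMmHH=2 TTMmHh=4 TTMmhh=2 TTmmHH=1 TTmmHh=2 TTmmhh=1 TtMMHH=2 TtMMHh=4 TtMMhh=2 TtMmHH=4 TtMmHh=8 TtMmhh=4 TtmmHH=2 TtmmHh=4 Ttmmhh=2 ttMMHH=1 ttMMHh=2 ttMMhh=1 ttMmHH=2 ttMmHh=4 ttMmhh=2 ttmmHH=1 ttmmHh=2 ttmmhh=1
ttMMHH hits 1/64; gcd=1; 1÷1/64÷1 = 1/64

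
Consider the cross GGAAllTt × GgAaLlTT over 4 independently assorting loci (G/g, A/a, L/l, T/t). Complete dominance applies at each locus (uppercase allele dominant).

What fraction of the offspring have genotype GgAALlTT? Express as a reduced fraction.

GGAAllTt gametes: GAlT×8, GAlt×8
GgAaLlTT gametes: GALT×2, GAlT×2, GaLT×2, GalT×2, gALT×2, gAlT×2, gaLT×2, galT×2
GGAAllTt×GgAaLlTT grid (16·16=256): GGAALlTT=16 GGAALlTt=16 GGAAllTT=16 GGAAllTt=16 GGAaLlTT=16 GGAaLlTt=16 GGAallTT=16 GGAallTt=16 GgAALlTT=16 GgAALlTt=16 GgAAllTT=16 GgAAllTt=16 GgAaLlTT=16 GgAaLlTt=16 GgAallTT=16 GgAallTt=16
GgAALlTT hits 16/256; gcd=16; 16÷16/256÷16 = 1/16

P(GgAALlTT) = 1/16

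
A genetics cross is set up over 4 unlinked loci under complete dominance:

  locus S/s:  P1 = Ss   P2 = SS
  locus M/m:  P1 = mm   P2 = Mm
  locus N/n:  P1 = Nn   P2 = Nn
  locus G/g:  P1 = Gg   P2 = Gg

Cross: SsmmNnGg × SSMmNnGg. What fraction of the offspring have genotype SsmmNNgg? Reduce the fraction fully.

P(SsmmNNgg) = 1/64

SsmmNnGg gametes: SmNG×2, SmNg×2, SmnG×2, Smng×2, smNG×2, smNg×2, smnG×2, smng×2
SSMmNnGg gametes: SMNG×2, SMNg×2, SMnG×2, SMng×2, SmNG×2, SmNg×2, SmnG×2, Smng×2
SsmmNnGg×SSMmNnGg grid (16·16=256): SSMmNNGG=4 SSMmNNGg=8 SSMmNNgg=4 SSMmNnGG=8 SSMmNnGg=16 SSMmNngg=8 SSMmnnGG=4 SSMmnnGg=8 SSMmnngg=4 SSmmNNGG=4 SSmmNNGg=8 SSmmNNgg=4 SSmmNnGG=8 SSmmNnGg=16 SSmmNngg=8 SSmmnnGG=4 SSmmnnGg=8 SSmmnngg=4 SsMmNNGG=4 SsMmNNGg=8 SsMmNNgg=4 SsMmNnGG=8 SsMmNnGg=16 SsMmNngg=8 SsMmnnGG=4 SsMmnnGg=8 SsMmnngg=4 SsmmNNGG=4 SsmmNNGg=8 SsmmNNgg=4 SsmmNnGG=8 SsmmNnGg=16 SsmmNngg=8 SsmmnnGG=4 SsmmnnGg=8 Ssmmnngg=4
SsmmNNgg hits 4/256; gcd=4; 4÷4/256÷4 = 1/64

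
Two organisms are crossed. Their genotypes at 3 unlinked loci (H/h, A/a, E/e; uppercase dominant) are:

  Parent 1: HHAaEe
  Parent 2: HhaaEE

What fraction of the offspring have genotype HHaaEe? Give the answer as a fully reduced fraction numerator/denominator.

HHAaEe gametes: HAE×2, HAe×2, HaE×2, Hae×2
HhaaEE gametes: HaE×4, haE×4
HHAaEe×HhaaEE grid (8·8=64): HHAaEE=8 HHAaEe=8 HHaaEE=8 HHaaEe=8 HhAaEE=8 HhAaEe=8 HhaaEE=8 HhaaEe=8
HHaaEe hits 8/64; gcd=8; 8÷8/64÷8 = 1/8

P(HHaaEe) = 1/8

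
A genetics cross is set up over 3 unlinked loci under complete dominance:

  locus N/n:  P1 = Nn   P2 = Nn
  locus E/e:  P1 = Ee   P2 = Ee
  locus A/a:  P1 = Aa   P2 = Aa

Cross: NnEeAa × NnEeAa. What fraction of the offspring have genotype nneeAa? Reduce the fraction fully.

NnEeAa gametes: NEA×1, NEa×1, NeA×1, Nea×1, nEA×1, nEa×1, neA×1, nea×1
NnEeAa gametes: NEA×1, NEa×1, NeA×1, Nea×1, nEA×1, nEa×1, neA×1, nea×1
NnEeAa×NnEeAa grid (8·8=64): NNEEAA=1 NNEEAa=2 NNEEaa=1 NNEeAA=2 NNEeAa=4 NNEeaa=2 NNeeAA=1 NNeeAa=2 NNeeaa=1 NnEEAA=2 NnEEAa=4 NnEEaa=2 NnEeAA=4 NnEeAa=8 NnEeaa=4 NneeAA=2 NneeAa=4 Nneeaa=2 nnEEAA=1 nnEEAa=2 nnEEaa=1 nnEeAA=2 nnEeAa=4 nnEeaa=2 nneeAA=1 nneeAa=2 nneeaa=1
nneeAa hits 2/64; gcd=2; 2÷2/64÷2 = 1/32

P(nneeAa) = 1/32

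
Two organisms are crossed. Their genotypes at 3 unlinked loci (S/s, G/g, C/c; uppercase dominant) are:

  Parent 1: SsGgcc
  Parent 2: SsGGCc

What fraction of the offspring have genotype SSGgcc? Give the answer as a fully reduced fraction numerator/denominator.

P(SSGgcc) = 1/16

SsGgcc gametes: SGc×2, Sgc×2, sGc×2, sgc×2
SsGGCc gametes: SGC×2, SGc×2, sGC×2, sGc×2
SsGgcc×SsGGCc grid (8·8=64): SSGGCc=4 SSGGcc=4 SSGgCc=4 SSGgcc=4 SsGGCc=8 SsGGcc=8 SsGgCc=8 SsGgcc=8 ssGGCc=4 ssGGcc=4 ssGgCc=4 ssGgcc=4
SSGgcc hits 4/64; gcd=4; 4÷4/64÷4 = 1/16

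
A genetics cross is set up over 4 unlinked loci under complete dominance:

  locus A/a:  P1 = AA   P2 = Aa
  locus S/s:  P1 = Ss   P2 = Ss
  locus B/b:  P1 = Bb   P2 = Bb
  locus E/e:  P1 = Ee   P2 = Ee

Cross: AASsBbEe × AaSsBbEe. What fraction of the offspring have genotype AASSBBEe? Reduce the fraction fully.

AASsBbEe gametes: ASBE×2, ASBe×2, ASbE×2, ASbe×2, AsBE×2, AsBe×2, AsbE×2, Asbe×2
AaSsBbEe gametes: ASBE×1, ASBe×1, ASbE×1, ASbe×1, AsBE×1, AsBe×1, AsbE×1, Asbe×1, aSBE×1, aSBe×1, aSbE×1, aSbe×1, asBE×1, asBe×1, asbE×1, asbe×1
AASsBbEe×AaSsBbEe grid (16·16=256): AASSBBEE=2 AASSBBEe=4 AASSBBee=2 AASSBbEE=4 AASSBbEe=8 AASSBbee=4 AASSbbEE=2 AASSbbEe=4 AASSbbee=2 AASsBBEE=4 AASsBBEe=8 AASsBBee=4 AASsBbEE=8 AASsBbEe=16 AASsBbee=8 AASsbbEE=4 AASsbbEe=8 AASsbbee=4 AAssBBEE=2 AAssBBEe=4 AAssBBee=2 AAssBbEE=4 AAssBbEe=8 AAssBbee=4 AAssbbEE=2 AAssbbEe=4 AAssbbee=2 AaSSBBEE=2 AaSSBBEe=4 AaSSBBee=2 AaSSBbEE=4 AaSSBbEe=8 AaSSBbee=4 AaSSbbEE=2 AaSSbbEe=4 AaSSbbee=2 AaSsBBEE=4 AaSsBBEe=8 AaSsBBee=4 AaSsBbEE=8 AaSsBbEe=16 AaSsBbee=8 AaSsbbEE=4 AaSsbbEe=8 AaSsbbee=4 AassBBEE=2 AassBBEe=4 AassBBee=2 AassBbEE=4 AassBbEe=8 AassBbee=4 AassbbEE=2 AassbbEe=4 Aassbbee=2
AASSBBEe hits 4/256; gcd=4; 4÷4/256÷4 = 1/64

P(AASSBBEe) = 1/64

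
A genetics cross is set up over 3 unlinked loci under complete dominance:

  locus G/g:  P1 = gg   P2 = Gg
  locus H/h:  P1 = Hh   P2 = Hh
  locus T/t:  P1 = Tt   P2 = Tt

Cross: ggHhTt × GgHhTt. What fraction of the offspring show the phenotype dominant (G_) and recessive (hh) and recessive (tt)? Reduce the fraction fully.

ggHhTt gametes: gHT×2, gHt×2, ghT×2, ght×2
GgHhTt gametes: GHT×1, GHt×1, GhT×1, Ght×1, gHT×1, gHt×1, ghT×1, ght×1
ggHhTt×GgHhTt grid (8·8=64): GgHHTT=2 GgHHTt=4 GgHHtt=2 GgHhTT=4 GgHhTt=8 GgHhtt=4 GghhTT=2 GghhTt=4 Gghhtt=2 ggHHTT=2 ggHHTt=4 ggHHtt=2 ggHhTT=4 ggHhTt=8 ggHhtt=4 gghhTT=2 gghhTt=4 gghhtt=2
G_ hh tt hits 2/64; gcd=2; 2÷2/64÷2 = 1/32

P(G_ hh tt) = 1/32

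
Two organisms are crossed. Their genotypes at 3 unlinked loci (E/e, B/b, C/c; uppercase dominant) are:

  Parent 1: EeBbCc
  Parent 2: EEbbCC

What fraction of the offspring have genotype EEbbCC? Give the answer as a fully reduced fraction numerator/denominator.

EeBbCc gametes: EBC×1, EBc×1, EbC×1, Ebc×1, eBC×1, eBc×1, ebC×1, ebc×1
EEbbCC gametes: EbC×8
EeBbCc×EEbbCC grid (8·8=64): EEBbCC=8 EEBbCc=8 EEbbCC=8 EEbbCc=8 EeBbCC=8 EeBbCc=8 EebbCC=8 EebbCc=8
EEbbCC hits 8/64; gcd=8; 8÷8/64÷8 = 1/8

P(EEbbCC) = 1/8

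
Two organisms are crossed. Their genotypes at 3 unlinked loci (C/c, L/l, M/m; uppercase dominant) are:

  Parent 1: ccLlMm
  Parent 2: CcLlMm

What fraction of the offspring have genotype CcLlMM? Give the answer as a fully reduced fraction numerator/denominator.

ccLlMm gametes: cLM×2, cLm×2, clM×2, clm×2
CcLlMm gametes: CLM×1, CLm×1, ClM×1, Clm×1, cLM×1, cLm×1, clM×1, clm×1
ccLlMm×CcLlMm grid (8·8=64): CcLLMM=2 CcLLMm=4 CcLLmm=2 CcLlMM=4 CcLlMm=8 CcLlmm=4 CcllMM=2 CcllMm=4 Ccllmm=2 ccLLMM=2 ccLLMm=4 ccLLmm=2 ccLlMM=4 ccLlMm=8 ccLlmm=4 ccllMM=2 ccllMm=4 ccllmm=2
CcLlMM hits 4/64; gcd=4; 4÷4/64÷4 = 1/16

P(CcLlMM) = 1/16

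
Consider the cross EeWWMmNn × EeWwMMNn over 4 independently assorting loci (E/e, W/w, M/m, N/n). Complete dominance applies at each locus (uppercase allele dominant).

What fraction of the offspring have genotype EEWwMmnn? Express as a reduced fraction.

P(EEWwMmnn) = 1/64

EeWWMmNn gametes: EWMN×2, EWMn×2, EWmN×2, EWmn×2, eWMN×2, eWMn×2, eWmN×2, eWmn×2
EeWwMMNn gametes: EWMN×2, EWMn×2, EwMN×2, EwMn×2, eWMN×2, eWMn×2, ewMN×2, ewMn×2
EeWWMmNn×EeWwMMNn grid (16·16=256): EEWWMMNN=4 EEWWMMNn=8 EEWWMMnn=4 EEWWMmNN=4 EEWWMmNn=8 EEWWMmnn=4 EEWwMMNN=4 EEWwMMNn=8 EEWwMMnn=4 EEWwMmNN=4 EEWwMmNn=8 EEWwMmnn=4 EeWWMMNN=8 EeWWMMNn=16 EeWWMMnn=8 EeWWMmNN=8 EeWWMmNn=16 EeWWMmnn=8 EeWwMMNN=8 EeWwMMNn=16 EeWwMMnn=8 EeWwMmNN=8 EeWwMmNn=16 EeWwMmnn=8 eeWWMMNN=4 eeWWMMNn=8 eeWWMMnn=4 eeWWMmNN=4 eeWWMmNn=8 eeWWMmnn=4 eeWwMMNN=4 eeWwMMNn=8 eeWwMMnn=4 eeWwMmNN=4 eeWwMmNn=8 eeWwMmnn=4
EEWwMmnn hits 4/256; gcd=4; 4÷4/256÷4 = 1/64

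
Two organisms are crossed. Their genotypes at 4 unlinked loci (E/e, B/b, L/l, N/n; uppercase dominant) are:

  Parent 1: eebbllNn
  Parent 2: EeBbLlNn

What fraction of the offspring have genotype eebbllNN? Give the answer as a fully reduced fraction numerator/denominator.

eebbllNn gametes: eblN×8, ebln×8
EeBbLlNn gametes: EBLN×1, EBLn×1, EBlN×1, EBln×1, EbLN×1, EbLn×1, EblN×1, Ebln×1, eBLN×1, eBLn×1, eBlN×1, eBln×1, ebLN×1, ebLn×1, eblN×1, ebln×1
eebbllNn×EeBbLlNn grid (16·16=256): EeBbLlNN=8 EeBbLlNn=16 EeBbLlnn=8 EeBbllNN=8 EeBbllNn=16 EeBbllnn=8 EebbLlNN=8 EebbLlNn=16 EebbLlnn=8 EebbllNN=8 EebbllNn=16 Eebbllnn=8 eeBbLlNN=8 eeBbLlNn=16 eeBbLlnn=8 eeBbllNN=8 eeBbllNn=16 eeBbllnn=8 eebbLlNN=8 eebbLlNn=16 eebbLlnn=8 eebbllNN=8 eebbllNn=16 eebbllnn=8
eebbllNN hits 8/256; gcd=8; 8÷8/256÷8 = 1/32

P(eebbllNN) = 1/32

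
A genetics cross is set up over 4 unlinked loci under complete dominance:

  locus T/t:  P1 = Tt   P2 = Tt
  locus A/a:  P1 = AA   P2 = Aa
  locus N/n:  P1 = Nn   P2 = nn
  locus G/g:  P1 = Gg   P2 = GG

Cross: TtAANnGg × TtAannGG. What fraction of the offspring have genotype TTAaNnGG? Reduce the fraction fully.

P(TTAaNnGG) = 1/32

TtAANnGg gametes: TANG×2, TANg×2, TAnG×2, TAng×2, tANG×2, tANg×2, tAnG×2, tAng×2
TtAannGG gametes: TAnG×4, TanG×4, tAnG×4, tanG×4
TtAANnGg×TtAannGG grid (16·16=256): TTAANnGG=8 TTAANnGg=8 TTAAnnGG=8 TTAAnnGg=8 TTAaNnGG=8 TTAaNnGg=8 TTAannGG=8 TTAannGg=8 TtAANnGG=16 TtAANnGg=16 TtAAnnGG=16 TtAAnnGg=16 TtAaNnGG=16 TtAaNnGg=16 TtAannGG=16 TtAannGg=16 ttAANnGG=8 ttAANnGg=8 ttAAnnGG=8 ttAAnnGg=8 ttAaNnGG=8 ttAaNnGg=8 ttAannGG=8 ttAannGg=8
TTAaNnGG hits 8/256; gcd=8; 8÷8/256÷8 = 1/32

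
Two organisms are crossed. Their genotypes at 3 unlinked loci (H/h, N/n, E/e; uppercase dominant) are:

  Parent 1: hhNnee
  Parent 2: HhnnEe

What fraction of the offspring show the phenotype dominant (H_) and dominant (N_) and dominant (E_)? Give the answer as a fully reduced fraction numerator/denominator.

hhNnee gametes: hNe×4, hne×4
HhnnEe gametes: HnE×2, Hne×2, hnE×2, hne×2
hhNnee×HhnnEe grid (8·8=64): HhNnEe=8 HhNnee=8 HhnnEe=8 Hhnnee=8 hhNnEe=8 hhNnee=8 hhnnEe=8 hhnnee=8
H_ N_ E_ hits 8/64; gcd=8; 8÷8/64÷8 = 1/8

P(H_ N_ E_) = 1/8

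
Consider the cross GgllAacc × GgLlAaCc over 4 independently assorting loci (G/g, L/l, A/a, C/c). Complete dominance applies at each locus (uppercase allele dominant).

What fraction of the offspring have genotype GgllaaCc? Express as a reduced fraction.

P(GgllaaCc) = 1/32

GgllAacc gametes: GlAc×4, Glac×4, glAc×4, glac×4
GgLlAaCc gametes: GLAC×1, GLAc×1, GLaC×1, GLac×1, GlAC×1, GlAc×1, GlaC×1, Glac×1, gLAC×1, gLAc×1, gLaC×1, gLac×1, glAC×1, glAc×1, glaC×1, glac×1
GgllAacc×GgLlAaCc grid (16·16=256): GGLlAACc=4 GGLlAAcc=4 GGLlAaCc=8 GGLlAacc=8 GGLlaaCc=4 GGLlaacc=4 GGllAACc=4 GGllAAcc=4 GGllAaCc=8 GGllAacc=8 GGllaaCc=4 GGllaacc=4 GgLlAACc=8 GgLlAAcc=8 GgLlAaCc=16 GgLlAacc=16 GgLlaaCc=8 GgLlaacc=8 GgllAACc=8 GgllAAcc=8 GgllAaCc=16 GgllAacc=16 GgllaaCc=8 Ggllaacc=8 ggLlAACc=4 ggLlAAcc=4 ggLlAaCc=8 ggLlAacc=8 ggLlaaCc=4 ggLlaacc=4 ggllAACc=4 ggllAAcc=4 ggllAaCc=8 ggllAacc=8 ggllaaCc=4 ggllaacc=4
GgllaaCc hits 8/256; gcd=8; 8÷8/256÷8 = 1/32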